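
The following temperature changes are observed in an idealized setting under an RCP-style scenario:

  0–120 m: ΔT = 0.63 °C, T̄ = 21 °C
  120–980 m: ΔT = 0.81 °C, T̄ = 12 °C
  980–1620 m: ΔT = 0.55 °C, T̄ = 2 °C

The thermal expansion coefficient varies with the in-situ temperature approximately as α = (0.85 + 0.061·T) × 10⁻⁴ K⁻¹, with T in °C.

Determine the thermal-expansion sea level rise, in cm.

Layer 1: α = (0.85 + 0.061×21)×10⁻⁴ = 2.131×10⁻⁴ K⁻¹
Layer 2: α = (0.85 + 0.061×12)×10⁻⁴ = 1.582×10⁻⁴ K⁻¹
Layer 3: α = (0.85 + 0.061×2)×10⁻⁴ = 0.972×10⁻⁴ K⁻¹
Layer 1: 2.131×10⁻⁴ × 120 × 0.63 = 0.01611036 m
120–980 m: 0.81 × 860 × 1.582×10⁻⁴ = 0.11020212 m
Layer 3: 640 × 0.972×10⁻⁴ × 0.55 = 0.0342144 m
Δh = 0.01611036 + 0.11020212 + 0.0342144 = 0.16052688 m

about 16.1 cm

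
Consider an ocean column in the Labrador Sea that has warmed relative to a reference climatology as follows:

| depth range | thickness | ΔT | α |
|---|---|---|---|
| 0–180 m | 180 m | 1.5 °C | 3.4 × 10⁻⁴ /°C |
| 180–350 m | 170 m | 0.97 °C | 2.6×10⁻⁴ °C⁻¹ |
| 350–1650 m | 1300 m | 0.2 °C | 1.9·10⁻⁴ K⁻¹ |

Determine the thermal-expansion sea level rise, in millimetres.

Δh = 184 mm

Layer 1: 180 × 3.4×10⁻⁴ × 1.5 = 0.09180 m
0.97 × 170 × 2.6×10⁻⁴ = 0.042874 m
Layer 3: 1.9×10⁻⁴ × 0.2 × 1300 = 0.04940 m
Δh = 0.09180 + 0.042874 + 0.04940 = 0.184074 m ≈ 184 mm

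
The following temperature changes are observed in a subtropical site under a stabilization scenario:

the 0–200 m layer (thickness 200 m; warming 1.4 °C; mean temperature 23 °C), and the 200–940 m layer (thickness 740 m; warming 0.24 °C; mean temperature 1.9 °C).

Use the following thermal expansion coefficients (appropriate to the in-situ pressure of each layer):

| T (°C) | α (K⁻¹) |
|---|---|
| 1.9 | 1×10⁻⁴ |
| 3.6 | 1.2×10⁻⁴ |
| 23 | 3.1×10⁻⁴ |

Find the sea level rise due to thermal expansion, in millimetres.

Δh = 100 mm

Layer 1 at 23 °C → α = 3.1×10⁻⁴ K⁻¹
Layer 2 at 1.9 °C → α = 1×10⁻⁴ K⁻¹
3.1×10⁻⁴ × 200 × 1.4 = 0.08680 m
0.24 × 740 × 1×10⁻⁴ = 0.01776 m
Δh = 0.08680 + 0.01776 = 0.10456 m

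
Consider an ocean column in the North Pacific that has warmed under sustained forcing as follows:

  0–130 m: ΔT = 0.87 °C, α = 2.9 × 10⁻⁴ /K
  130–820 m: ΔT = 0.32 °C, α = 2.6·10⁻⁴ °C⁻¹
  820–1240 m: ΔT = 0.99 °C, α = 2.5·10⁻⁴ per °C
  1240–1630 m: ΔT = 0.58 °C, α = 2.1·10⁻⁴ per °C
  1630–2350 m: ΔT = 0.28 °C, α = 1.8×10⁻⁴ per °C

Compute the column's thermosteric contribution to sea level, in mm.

2.9×10⁻⁴ × 0.87 × 130 = 0.032799 m
2.6×10⁻⁴ × 0.32 × 690 = 0.057408 m
820–1240 m: 420 × 0.99 × 2.5×10⁻⁴ = 0.10395 m
1240–1630 m: 0.58 × 2.1×10⁻⁴ × 390 = 0.047502 m
1.8×10⁻⁴ × 720 × 0.28 = 0.036288 m
Δh = 0.032799 + 0.057408 + 0.10395 + 0.047502 + 0.036288 = 0.277947 m

about 278 mm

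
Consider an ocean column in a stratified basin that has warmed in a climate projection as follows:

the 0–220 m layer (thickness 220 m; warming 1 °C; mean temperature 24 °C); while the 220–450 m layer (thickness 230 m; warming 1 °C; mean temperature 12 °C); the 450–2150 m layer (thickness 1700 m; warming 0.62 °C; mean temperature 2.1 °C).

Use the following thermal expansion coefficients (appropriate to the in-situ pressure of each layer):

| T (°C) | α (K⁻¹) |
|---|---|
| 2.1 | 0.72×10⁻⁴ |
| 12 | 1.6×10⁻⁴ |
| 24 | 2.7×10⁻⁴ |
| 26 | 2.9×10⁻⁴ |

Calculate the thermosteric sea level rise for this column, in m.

Δh ≈ 0.172 m

Layer 1 at 24 °C → α = 2.7×10⁻⁴ K⁻¹
Layer 2 at 12 °C → α = 1.6×10⁻⁴ K⁻¹
Layer 3 at 2.1 °C → α = 0.72×10⁻⁴ K⁻¹
2.7×10⁻⁴ × 220 × 1 = 0.05940 m
1.6×10⁻⁴ × 1 × 230 = 0.03680 m
0.62 × 1700 × 0.72×10⁻⁴ = 0.075888 m
Δh = 0.05940 + 0.03680 + 0.075888 = 0.172088 m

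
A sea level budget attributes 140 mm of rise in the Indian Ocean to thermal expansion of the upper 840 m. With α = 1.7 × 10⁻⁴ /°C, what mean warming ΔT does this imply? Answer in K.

0.980 K

ΔT = Δh/(αH) = 0.14 / (1.7×10⁻⁴ × 840) ≈ 0.9804 K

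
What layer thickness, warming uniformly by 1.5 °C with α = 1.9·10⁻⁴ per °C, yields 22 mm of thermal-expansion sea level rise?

H = Δh/(αΔT) = 0.022 / (1.9×10⁻⁴ × 1.5) ≈ 77.19 m

77.2 m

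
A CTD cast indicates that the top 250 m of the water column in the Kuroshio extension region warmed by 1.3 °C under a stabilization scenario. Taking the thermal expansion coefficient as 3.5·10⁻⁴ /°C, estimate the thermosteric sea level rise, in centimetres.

Δh = αΔT·H = 3.5×10⁻⁴ × 1.3 × 250 = 0.11375 m

about 11.4 cm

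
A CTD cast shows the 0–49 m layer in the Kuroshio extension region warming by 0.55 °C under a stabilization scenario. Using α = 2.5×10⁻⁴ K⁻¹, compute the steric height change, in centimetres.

Δh = 0.67 cm

Δh = αΔT·H = 2.5×10⁻⁴ × 0.55 × 49 = 0.0067375 m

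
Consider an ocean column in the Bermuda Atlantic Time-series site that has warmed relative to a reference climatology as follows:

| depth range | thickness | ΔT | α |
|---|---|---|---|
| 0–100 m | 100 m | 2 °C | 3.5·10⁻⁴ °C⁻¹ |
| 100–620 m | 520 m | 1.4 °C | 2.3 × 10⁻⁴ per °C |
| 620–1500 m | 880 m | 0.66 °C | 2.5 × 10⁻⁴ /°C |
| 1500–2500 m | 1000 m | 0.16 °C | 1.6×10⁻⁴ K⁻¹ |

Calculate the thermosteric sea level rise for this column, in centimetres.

40.8 cm of thermosteric rise

3.5×10⁻⁴ × 100 × 2 = 0.07000 m
1.4 × 2.3×10⁻⁴ × 520 = 0.16744 m
Layer 3: 880 × 0.66 × 2.5×10⁻⁴ = 0.14520 m
Layer 4: 1.6×10⁻⁴ × 1000 × 0.16 = 0.02560 m
Δh = 0.07000 + 0.16744 + 0.14520 + 0.02560 = 0.40824 m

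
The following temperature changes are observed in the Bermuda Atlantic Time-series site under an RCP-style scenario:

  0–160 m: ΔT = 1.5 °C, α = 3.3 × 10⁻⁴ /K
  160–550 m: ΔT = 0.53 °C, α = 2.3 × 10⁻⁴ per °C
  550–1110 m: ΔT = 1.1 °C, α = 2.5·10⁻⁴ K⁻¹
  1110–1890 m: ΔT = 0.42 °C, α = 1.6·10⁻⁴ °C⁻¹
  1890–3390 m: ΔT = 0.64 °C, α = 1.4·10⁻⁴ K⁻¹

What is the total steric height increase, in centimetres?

Layer 1: 1.5 × 3.3×10⁻⁴ × 160 = 0.07920 m
2.3×10⁻⁴ × 390 × 0.53 = 0.047541 m
550–1110 m: 2.5×10⁻⁴ × 560 × 1.1 = 0.15400 m
1.6×10⁻⁴ × 0.42 × 780 = 0.052416 m
Layer 5: 1.4×10⁻⁴ × 1500 × 0.64 = 0.13440 m
Δh = 0.07920 + 0.047541 + 0.15400 + 0.052416 + 0.13440 = 0.467557 m

Δh = 46.8 cm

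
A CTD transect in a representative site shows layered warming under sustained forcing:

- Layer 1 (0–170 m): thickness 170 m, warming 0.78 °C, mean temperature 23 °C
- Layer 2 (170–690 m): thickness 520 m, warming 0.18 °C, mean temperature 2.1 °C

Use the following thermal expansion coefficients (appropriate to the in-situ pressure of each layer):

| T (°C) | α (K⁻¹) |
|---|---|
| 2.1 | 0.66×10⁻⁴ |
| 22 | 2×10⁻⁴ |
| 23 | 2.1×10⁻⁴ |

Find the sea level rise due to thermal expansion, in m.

Layer 1 at 23 °C → α = 2.1×10⁻⁴ K⁻¹
Layer 2 at 2.1 °C → α = 0.66×10⁻⁴ K⁻¹
0.78 × 170 × 2.1×10⁻⁴ = 0.027846 m
Layer 2: 520 × 0.18 × 0.66×10⁻⁴ = 0.0061776 m
Δh = 0.027846 + 0.0061776 = 0.0340236 m

Δh ≈ 0.0340 m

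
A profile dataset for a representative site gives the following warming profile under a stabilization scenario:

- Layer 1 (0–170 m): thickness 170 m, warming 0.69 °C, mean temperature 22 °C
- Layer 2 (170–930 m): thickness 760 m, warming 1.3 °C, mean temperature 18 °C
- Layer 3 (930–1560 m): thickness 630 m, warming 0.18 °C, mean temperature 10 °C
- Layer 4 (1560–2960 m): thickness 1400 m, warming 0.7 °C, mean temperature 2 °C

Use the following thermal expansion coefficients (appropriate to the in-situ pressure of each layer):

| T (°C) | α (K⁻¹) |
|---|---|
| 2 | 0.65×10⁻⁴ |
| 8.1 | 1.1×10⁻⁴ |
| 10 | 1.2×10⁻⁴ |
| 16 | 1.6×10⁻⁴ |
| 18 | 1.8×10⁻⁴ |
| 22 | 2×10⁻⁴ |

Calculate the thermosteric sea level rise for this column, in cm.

27.9 cm of thermosteric rise

Layer 1 at 22 °C → α = 2×10⁻⁴ K⁻¹
Layer 2 at 18 °C → α = 1.8×10⁻⁴ K⁻¹
Layer 3 at 10 °C → α = 1.2×10⁻⁴ K⁻¹
Layer 4 at 2 °C → α = 0.65×10⁻⁴ K⁻¹
Layer 1: 2×10⁻⁴ × 0.69 × 170 = 0.02346 m
1.8×10⁻⁴ × 1.3 × 760 = 0.17784 m
Layer 3: 0.18 × 630 × 1.2×10⁻⁴ = 0.013608 m
1560–2960 m: 1400 × 0.7 × 0.65×10⁻⁴ = 0.06370 m
Δh = 0.02346 + 0.17784 + 0.013608 + 0.06370 = 0.278608 m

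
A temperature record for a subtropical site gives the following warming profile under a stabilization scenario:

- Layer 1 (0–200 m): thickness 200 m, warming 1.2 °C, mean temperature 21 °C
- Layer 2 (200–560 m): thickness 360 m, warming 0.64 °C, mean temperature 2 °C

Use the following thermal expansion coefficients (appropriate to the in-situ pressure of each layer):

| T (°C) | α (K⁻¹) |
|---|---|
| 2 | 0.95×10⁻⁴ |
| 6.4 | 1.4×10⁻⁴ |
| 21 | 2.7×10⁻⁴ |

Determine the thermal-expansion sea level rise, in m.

Layer 1 at 21 °C → α = 2.7×10⁻⁴ K⁻¹
Layer 2 at 2 °C → α = 0.95×10⁻⁴ K⁻¹
Layer 1: 200 × 2.7×10⁻⁴ × 1.2 = 0.06480 m
200–560 m: 0.64 × 0.95×10⁻⁴ × 360 = 0.021888 m
Δh = 0.06480 + 0.021888 = 0.086688 m ≈ 0.0867 m

Δh = 0.0867 m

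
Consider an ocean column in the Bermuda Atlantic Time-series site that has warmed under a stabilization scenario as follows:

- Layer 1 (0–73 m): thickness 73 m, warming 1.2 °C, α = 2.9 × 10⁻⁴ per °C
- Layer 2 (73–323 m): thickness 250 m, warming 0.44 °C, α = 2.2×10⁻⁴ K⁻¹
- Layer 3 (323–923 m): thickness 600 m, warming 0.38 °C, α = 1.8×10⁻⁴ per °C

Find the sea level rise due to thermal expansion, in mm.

0–73 m: 73 × 1.2 × 2.9×10⁻⁴ = 0.025404 m
250 × 0.44 × 2.2×10⁻⁴ = 0.02420 m
323–923 m: 1.8×10⁻⁴ × 0.38 × 600 = 0.04104 m
Δh = 0.025404 + 0.02420 + 0.04104 = 0.090644 m

Δh = 91 mm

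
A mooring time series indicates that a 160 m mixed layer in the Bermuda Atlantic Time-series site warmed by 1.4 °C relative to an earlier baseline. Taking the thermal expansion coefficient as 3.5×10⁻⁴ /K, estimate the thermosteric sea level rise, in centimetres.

Δh ≈ 7.84 cm

Δh = αΔT·H = 3.5×10⁻⁴ × 1.4 × 160 = 0.07840 m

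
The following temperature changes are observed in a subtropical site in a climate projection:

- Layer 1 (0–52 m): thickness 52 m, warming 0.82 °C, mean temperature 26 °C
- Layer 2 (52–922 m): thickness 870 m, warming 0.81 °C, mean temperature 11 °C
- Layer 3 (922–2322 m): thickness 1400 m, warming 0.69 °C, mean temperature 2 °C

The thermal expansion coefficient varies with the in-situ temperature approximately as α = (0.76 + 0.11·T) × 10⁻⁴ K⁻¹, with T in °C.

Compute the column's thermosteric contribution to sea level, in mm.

Layer 1: α = (0.76 + 0.11×26)×10⁻⁴ = 3.62×10⁻⁴ K⁻¹
Layer 2: α = (0.76 + 0.11×11)×10⁻⁴ = 1.97×10⁻⁴ K⁻¹
Layer 3: α = (0.76 + 0.11×2)×10⁻⁴ = 0.98×10⁻⁴ K⁻¹
3.62×10⁻⁴ × 52 × 0.82 = 0.01543568 m
Layer 2: 1.97×10⁻⁴ × 870 × 0.81 = 0.1388259 m
0.69 × 0.98×10⁻⁴ × 1400 = 0.094668 m
Δh = 0.01543568 + 0.1388259 + 0.094668 = 0.24892958 m

249 mm of thermosteric rise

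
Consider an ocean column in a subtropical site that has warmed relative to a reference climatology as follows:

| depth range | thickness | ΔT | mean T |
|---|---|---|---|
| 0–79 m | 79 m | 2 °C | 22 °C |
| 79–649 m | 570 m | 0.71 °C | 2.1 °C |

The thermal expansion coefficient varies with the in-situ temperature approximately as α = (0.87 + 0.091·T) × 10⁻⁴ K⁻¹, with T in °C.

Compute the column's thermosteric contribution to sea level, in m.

about 0.088 m

Layer 1: α = (0.87 + 0.091×22)×10⁻⁴ = 2.872×10⁻⁴ K⁻¹
Layer 2: α = (0.87 + 0.091×2.1)×10⁻⁴ = 1.0611×10⁻⁴ K⁻¹
2.872×10⁻⁴ × 79 × 2 = 0.0453776 m
Layer 2: 0.71 × 1.0611×10⁻⁴ × 570 = 0.042942717 m
Δh = 0.0453776 + 0.042942717 = 0.088320317 m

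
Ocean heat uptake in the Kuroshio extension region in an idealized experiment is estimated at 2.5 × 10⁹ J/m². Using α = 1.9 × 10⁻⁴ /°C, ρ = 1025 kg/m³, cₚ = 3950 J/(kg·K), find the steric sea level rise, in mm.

117 mm of thermosteric rise

Δh = αQ/(ρcₚ) = 1.9×10⁻⁴ × 2.5×10⁹ / (1025 × 3950) ≈ 0.11732 m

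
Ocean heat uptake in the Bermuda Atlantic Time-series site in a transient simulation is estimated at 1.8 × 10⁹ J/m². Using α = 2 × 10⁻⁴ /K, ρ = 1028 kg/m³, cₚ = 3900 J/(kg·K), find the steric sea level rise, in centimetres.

9.0 cm of thermosteric rise

Δh = αQ/(ρcₚ) = 2×10⁻⁴ × 1.8×10⁹ / (1028 × 3900) ≈ 0.089793 m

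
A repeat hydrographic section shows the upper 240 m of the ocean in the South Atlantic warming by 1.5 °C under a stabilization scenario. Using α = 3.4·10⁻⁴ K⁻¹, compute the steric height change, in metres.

Δh = αΔT·H = 3.4×10⁻⁴ × 1.5 × 240 = 0.12240 m

0.122 m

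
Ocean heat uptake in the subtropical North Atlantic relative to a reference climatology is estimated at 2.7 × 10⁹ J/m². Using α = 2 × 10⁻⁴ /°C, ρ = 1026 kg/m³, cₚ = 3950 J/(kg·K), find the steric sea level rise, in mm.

133 mm

Δh = αQ/(ρcₚ) = 2×10⁻⁴ × 2.7×10⁹ / (1026 × 3950) ≈ 0.13324 m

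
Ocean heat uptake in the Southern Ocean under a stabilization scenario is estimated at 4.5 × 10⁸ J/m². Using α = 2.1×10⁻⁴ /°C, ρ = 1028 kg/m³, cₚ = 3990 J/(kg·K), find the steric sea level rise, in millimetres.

Δh = αQ/(ρcₚ) = 2.1×10⁻⁴ × 4.5×10⁸ / (1028 × 3990) ≈ 0.023039 m

Δh = 23 mm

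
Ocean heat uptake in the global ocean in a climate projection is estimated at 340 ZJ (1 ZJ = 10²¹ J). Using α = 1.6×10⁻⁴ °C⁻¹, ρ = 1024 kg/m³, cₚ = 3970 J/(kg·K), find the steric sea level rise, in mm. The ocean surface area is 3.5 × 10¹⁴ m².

Per unit area: Q = 340×10²¹ / (3.5×10¹⁴) ≈ 9.714×10⁸ J/m²
Δh = αQ/(ρcₚ) = 1.6×10⁻⁴ × 9.714×10⁸ / (1024 × 3970) ≈ 0.038232 m

38 mm of thermosteric rise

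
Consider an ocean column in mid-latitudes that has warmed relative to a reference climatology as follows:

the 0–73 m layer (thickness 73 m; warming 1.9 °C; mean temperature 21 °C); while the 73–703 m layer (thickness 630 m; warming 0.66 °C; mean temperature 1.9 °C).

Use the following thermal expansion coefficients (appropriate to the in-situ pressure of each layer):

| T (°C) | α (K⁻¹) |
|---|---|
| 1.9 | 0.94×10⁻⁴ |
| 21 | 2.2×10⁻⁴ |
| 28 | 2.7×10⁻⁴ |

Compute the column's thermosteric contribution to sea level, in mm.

Layer 1 at 21 °C → α = 2.2×10⁻⁴ K⁻¹
Layer 2 at 1.9 °C → α = 0.94×10⁻⁴ K⁻¹
0–73 m: 1.9 × 2.2×10⁻⁴ × 73 = 0.030514 m
73–703 m: 630 × 0.66 × 0.94×10⁻⁴ = 0.0390852 m
Δh = 0.030514 + 0.0390852 = 0.0695992 m ≈ 70 mm

Δh = 70 mm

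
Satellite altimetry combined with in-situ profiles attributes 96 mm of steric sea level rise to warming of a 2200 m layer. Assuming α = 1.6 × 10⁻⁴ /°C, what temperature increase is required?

ΔT ≈ 0.273 K

ΔT = Δh/(αH) = 0.096 / (1.6×10⁻⁴ × 2200) ≈ 0.2727 K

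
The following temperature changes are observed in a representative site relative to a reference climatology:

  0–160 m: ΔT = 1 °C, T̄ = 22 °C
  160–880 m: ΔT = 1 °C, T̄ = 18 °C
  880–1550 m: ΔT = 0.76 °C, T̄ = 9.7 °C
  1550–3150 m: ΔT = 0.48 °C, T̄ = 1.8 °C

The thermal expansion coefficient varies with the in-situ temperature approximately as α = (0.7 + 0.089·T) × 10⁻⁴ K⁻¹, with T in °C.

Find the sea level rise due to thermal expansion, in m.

0.354 m of thermosteric rise

Layer 1: α = (0.7 + 0.089×22)×10⁻⁴ = 2.658×10⁻⁴ K⁻¹
Layer 2: α = (0.7 + 0.089×18)×10⁻⁴ = 2.302×10⁻⁴ K⁻¹
Layer 3: α = (0.7 + 0.089×9.7)×10⁻⁴ = 1.5633×10⁻⁴ K⁻¹
Layer 4: α = (0.7 + 0.089×1.8)×10⁻⁴ = 0.8602×10⁻⁴ K⁻¹
0–160 m: 1 × 160 × 2.658×10⁻⁴ = 0.042528 m
Layer 2: 1 × 2.302×10⁻⁴ × 720 = 0.165744 m
Layer 3: 1.5633×10⁻⁴ × 670 × 0.76 = 0.079603236 m
0.48 × 1600 × 0.8602×10⁻⁴ = 0.06606336 m
Δh = 0.042528 + 0.165744 + 0.079603236 + 0.06606336 = 0.353938596 m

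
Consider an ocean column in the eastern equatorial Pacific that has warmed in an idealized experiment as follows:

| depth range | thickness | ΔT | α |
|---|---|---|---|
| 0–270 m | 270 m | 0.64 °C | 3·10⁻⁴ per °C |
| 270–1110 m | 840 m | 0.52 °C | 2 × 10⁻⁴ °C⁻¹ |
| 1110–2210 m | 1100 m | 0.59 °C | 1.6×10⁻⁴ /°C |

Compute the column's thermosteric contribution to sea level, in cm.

about 24.3 cm

0–270 m: 270 × 0.64 × 3×10⁻⁴ = 0.05184 m
Layer 2: 0.52 × 840 × 2×10⁻⁴ = 0.08736 m
Layer 3: 0.59 × 1.6×10⁻⁴ × 1100 = 0.10384 m
Δh = 0.05184 + 0.08736 + 0.10384 = 0.24304 m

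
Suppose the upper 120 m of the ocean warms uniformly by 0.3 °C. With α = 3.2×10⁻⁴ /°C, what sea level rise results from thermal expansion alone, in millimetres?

11.5 mm of thermosteric rise

Δh = αΔT·H = 3.2×10⁻⁴ × 0.3 × 120 = 0.01152 m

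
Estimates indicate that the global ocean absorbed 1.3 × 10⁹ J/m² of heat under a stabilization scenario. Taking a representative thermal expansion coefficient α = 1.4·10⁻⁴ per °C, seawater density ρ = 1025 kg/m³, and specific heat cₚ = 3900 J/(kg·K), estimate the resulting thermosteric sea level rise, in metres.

Δh = αQ/(ρcₚ) = 1.4×10⁻⁴ × 1.3×10⁹ / (1025 × 3900) ≈ 0.045528 m

Δh ≈ 0.0455 m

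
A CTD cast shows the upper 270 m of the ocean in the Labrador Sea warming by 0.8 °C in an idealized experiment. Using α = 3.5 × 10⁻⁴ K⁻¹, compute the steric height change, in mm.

Δh = αΔT·H = 3.5×10⁻⁴ × 0.8 × 270 = 0.07560 m

about 75.6 mm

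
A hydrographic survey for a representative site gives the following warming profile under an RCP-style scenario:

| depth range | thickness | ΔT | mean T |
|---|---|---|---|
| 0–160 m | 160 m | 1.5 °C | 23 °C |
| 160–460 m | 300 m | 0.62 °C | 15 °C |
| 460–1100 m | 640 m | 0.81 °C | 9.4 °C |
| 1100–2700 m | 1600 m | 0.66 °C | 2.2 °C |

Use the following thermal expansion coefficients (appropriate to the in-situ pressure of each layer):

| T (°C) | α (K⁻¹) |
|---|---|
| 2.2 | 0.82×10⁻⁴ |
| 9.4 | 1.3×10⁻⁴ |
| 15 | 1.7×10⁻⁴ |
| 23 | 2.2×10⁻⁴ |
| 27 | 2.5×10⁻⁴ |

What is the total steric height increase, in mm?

Δh ≈ 238 mm

Layer 1 at 23 °C → α = 2.2×10⁻⁴ K⁻¹
Layer 2 at 15 °C → α = 1.7×10⁻⁴ K⁻¹
Layer 3 at 9.4 °C → α = 1.3×10⁻⁴ K⁻¹
Layer 4 at 2.2 °C → α = 0.82×10⁻⁴ K⁻¹
Layer 1: 2.2×10⁻⁴ × 160 × 1.5 = 0.05280 m
160–460 m: 0.62 × 300 × 1.7×10⁻⁴ = 0.03162 m
640 × 0.81 × 1.3×10⁻⁴ = 0.067392 m
1100–2700 m: 1600 × 0.66 × 0.82×10⁻⁴ = 0.086592 m
Δh = 0.05280 + 0.03162 + 0.067392 + 0.086592 = 0.238404 m ≈ 238 mm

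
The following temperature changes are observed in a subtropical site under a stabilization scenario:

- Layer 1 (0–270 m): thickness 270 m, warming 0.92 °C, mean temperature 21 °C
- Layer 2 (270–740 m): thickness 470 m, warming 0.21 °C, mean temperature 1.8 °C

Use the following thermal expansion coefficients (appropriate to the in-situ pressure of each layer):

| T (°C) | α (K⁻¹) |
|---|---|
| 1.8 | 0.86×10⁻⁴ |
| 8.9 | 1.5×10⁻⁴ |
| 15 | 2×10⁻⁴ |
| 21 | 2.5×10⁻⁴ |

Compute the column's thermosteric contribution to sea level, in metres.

Layer 1 at 21 °C → α = 2.5×10⁻⁴ K⁻¹
Layer 2 at 1.8 °C → α = 0.86×10⁻⁴ K⁻¹
Layer 1: 0.92 × 270 × 2.5×10⁻⁴ = 0.06210 m
Layer 2: 470 × 0.21 × 0.86×10⁻⁴ = 0.0084882 m
Δh = 0.06210 + 0.0084882 = 0.0705882 m

0.071 m of thermosteric rise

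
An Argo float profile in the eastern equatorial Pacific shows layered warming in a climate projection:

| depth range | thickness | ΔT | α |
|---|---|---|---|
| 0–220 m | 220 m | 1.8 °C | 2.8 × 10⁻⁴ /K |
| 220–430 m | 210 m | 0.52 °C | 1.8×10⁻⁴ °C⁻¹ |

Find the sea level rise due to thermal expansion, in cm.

about 13 cm

0–220 m: 220 × 1.8 × 2.8×10⁻⁴ = 0.11088 m
Layer 2: 1.8×10⁻⁴ × 210 × 0.52 = 0.019656 m
Δh = 0.11088 + 0.019656 = 0.130536 m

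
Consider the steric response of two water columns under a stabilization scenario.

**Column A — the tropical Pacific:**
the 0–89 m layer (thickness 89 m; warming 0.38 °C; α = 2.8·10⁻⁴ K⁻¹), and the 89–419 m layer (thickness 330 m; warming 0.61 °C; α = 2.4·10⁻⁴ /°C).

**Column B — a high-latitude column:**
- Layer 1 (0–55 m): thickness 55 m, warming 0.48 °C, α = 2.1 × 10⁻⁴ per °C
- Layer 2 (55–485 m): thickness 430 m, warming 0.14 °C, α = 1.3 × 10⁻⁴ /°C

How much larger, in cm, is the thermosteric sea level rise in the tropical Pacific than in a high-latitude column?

A Layer 1: 89 × 2.8×10⁻⁴ × 0.38 = 0.0094696 m
A Layer 2: 2.4×10⁻⁴ × 0.61 × 330 = 0.048312 m
A total: 0.0577816 m
B 2.1×10⁻⁴ × 55 × 0.48 = 0.005544 m
B 430 × 1.3×10⁻⁴ × 0.14 = 0.007826 m
B total: 0.01337 m
Difference: 0.0577816 − 0.01337 = 0.0444116 m

Δh_A − Δh_B ≈ 4.44 cm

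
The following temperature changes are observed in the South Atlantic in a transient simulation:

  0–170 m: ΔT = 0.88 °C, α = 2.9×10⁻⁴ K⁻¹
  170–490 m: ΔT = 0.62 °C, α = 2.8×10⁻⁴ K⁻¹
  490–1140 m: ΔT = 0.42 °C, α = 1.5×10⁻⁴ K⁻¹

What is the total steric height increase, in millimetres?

Δh ≈ 140 mm

Layer 1: 170 × 0.88 × 2.9×10⁻⁴ = 0.043384 m
320 × 2.8×10⁻⁴ × 0.62 = 0.055552 m
650 × 0.42 × 1.5×10⁻⁴ = 0.04095 m
Δh = 0.043384 + 0.055552 + 0.04095 = 0.139886 m ≈ 140 mm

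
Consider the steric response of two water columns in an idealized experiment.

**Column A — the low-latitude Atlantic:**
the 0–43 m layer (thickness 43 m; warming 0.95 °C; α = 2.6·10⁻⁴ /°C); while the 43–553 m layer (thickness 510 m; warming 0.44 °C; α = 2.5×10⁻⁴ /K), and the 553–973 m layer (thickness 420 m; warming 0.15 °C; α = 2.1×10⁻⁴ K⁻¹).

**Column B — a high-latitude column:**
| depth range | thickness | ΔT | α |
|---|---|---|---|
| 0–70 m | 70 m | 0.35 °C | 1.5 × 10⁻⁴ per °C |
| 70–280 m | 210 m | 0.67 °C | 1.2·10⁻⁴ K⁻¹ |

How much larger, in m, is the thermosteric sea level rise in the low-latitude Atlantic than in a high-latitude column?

0.059 m larger

A Layer 1: 43 × 2.6×10⁻⁴ × 0.95 = 0.010621 m
A Layer 2: 2.5×10⁻⁴ × 510 × 0.44 = 0.05610 m
A 553–973 m: 2.1×10⁻⁴ × 420 × 0.15 = 0.01323 m
A total: 0.079951 m
B Layer 1: 70 × 0.35 × 1.5×10⁻⁴ = 0.003675 m
B 1.2×10⁻⁴ × 210 × 0.67 = 0.016884 m
B total: 0.020559 m
Difference: 0.079951 − 0.020559 = 0.059392 m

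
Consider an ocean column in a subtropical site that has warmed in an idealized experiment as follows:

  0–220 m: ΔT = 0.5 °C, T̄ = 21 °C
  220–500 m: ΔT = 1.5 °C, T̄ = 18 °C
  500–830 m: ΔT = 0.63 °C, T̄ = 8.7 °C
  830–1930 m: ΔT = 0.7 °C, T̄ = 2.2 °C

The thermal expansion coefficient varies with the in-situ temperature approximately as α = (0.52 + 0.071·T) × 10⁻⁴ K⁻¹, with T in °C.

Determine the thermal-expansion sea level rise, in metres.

0.173 m

Layer 1: α = (0.52 + 0.071×21)×10⁻⁴ = 2.011×10⁻⁴ K⁻¹
Layer 2: α = (0.52 + 0.071×18)×10⁻⁴ = 1.798×10⁻⁴ K⁻¹
Layer 3: α = (0.52 + 0.071×8.7)×10⁻⁴ = 1.1377×10⁻⁴ K⁻¹
Layer 4: α = (0.52 + 0.071×2.2)×10⁻⁴ = 0.6762×10⁻⁴ K⁻¹
2.011×10⁻⁴ × 0.5 × 220 = 0.022121 m
1.5 × 1.798×10⁻⁴ × 280 = 0.075516 m
Layer 3: 0.63 × 330 × 1.1377×10⁻⁴ = 0.023652783 m
0.6762×10⁻⁴ × 1100 × 0.7 = 0.0520674 m
Δh = 0.022121 + 0.075516 + 0.023652783 + 0.0520674 = 0.173357183 m ≈ 0.173 m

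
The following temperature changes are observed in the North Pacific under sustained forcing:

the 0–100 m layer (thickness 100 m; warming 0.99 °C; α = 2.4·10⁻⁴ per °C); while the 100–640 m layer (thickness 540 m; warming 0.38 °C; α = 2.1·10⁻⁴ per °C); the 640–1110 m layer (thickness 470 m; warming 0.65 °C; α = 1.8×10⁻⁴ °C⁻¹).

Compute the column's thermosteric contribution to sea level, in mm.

0–100 m: 0.99 × 2.4×10⁻⁴ × 100 = 0.02376 m
2.1×10⁻⁴ × 540 × 0.38 = 0.043092 m
Layer 3: 1.8×10⁻⁴ × 470 × 0.65 = 0.05499 m
Δh = 0.02376 + 0.043092 + 0.05499 = 0.121842 m

120 mm of thermosteric rise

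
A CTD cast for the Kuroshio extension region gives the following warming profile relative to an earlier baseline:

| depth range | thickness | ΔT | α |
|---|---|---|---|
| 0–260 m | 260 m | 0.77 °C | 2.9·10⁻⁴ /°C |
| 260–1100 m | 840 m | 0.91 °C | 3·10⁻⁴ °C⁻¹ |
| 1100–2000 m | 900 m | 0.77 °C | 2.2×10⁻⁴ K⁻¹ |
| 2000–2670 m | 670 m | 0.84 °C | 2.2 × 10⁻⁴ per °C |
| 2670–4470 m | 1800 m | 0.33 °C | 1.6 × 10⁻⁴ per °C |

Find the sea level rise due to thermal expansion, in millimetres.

Layer 1: 2.9×10⁻⁴ × 0.77 × 260 = 0.058058 m
Layer 2: 3×10⁻⁴ × 840 × 0.91 = 0.22932 m
900 × 0.77 × 2.2×10⁻⁴ = 0.15246 m
0.84 × 2.2×10⁻⁴ × 670 = 0.123816 m
2670–4470 m: 0.33 × 1.6×10⁻⁴ × 1800 = 0.09504 m
Δh = 0.058058 + 0.22932 + 0.15246 + 0.123816 + 0.09504 = 0.658694 m ≈ 659 mm

659 mm of thermosteric rise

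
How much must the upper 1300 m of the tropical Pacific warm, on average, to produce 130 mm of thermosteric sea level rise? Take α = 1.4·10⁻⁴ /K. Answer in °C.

ΔT = Δh/(αH) = 0.13 / (1.4×10⁻⁴ × 1300) ≈ 0.7143 °C

about 0.71 °C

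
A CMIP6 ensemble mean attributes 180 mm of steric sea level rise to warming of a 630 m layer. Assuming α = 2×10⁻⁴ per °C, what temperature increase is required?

ΔT = Δh/(αH) = 0.18 / (2×10⁻⁴ × 630) ≈ 1.429 K

about 1.43 K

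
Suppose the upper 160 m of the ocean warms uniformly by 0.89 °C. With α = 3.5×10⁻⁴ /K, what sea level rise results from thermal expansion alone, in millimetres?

Δh = αΔT·H = 3.5×10⁻⁴ × 0.89 × 160 = 0.04984 m

49.8 mm of thermosteric rise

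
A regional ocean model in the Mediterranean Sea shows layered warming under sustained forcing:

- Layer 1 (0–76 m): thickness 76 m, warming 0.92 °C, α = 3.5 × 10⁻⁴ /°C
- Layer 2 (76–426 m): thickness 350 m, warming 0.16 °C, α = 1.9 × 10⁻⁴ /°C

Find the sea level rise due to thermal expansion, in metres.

Layer 1: 76 × 0.92 × 3.5×10⁻⁴ = 0.024472 m
76–426 m: 1.9×10⁻⁴ × 350 × 0.16 = 0.01064 m
Δh = 0.024472 + 0.01064 = 0.035112 m ≈ 0.035 m

Δh ≈ 0.035 m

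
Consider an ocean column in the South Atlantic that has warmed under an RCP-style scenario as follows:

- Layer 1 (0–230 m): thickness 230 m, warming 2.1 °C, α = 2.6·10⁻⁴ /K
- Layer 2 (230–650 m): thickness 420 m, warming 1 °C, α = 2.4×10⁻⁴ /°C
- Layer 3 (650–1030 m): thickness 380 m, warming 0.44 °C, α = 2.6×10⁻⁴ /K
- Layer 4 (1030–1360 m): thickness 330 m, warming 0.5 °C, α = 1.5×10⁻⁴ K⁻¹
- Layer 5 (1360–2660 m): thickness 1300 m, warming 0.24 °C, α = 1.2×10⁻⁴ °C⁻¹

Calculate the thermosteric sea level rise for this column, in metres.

0.33 m of thermosteric rise

2.1 × 230 × 2.6×10⁻⁴ = 0.12558 m
Layer 2: 1 × 2.4×10⁻⁴ × 420 = 0.10080 m
380 × 0.44 × 2.6×10⁻⁴ = 0.043472 m
Layer 4: 330 × 1.5×10⁻⁴ × 0.5 = 0.02475 m
Layer 5: 1300 × 1.2×10⁻⁴ × 0.24 = 0.03744 m
Δh = 0.12558 + 0.10080 + 0.043472 + 0.02475 + 0.03744 = 0.332042 m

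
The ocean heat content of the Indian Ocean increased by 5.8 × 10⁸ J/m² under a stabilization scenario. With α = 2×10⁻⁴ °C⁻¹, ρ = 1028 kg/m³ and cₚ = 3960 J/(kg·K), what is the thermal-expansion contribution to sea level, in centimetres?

about 2.8 cm

Δh = αQ/(ρcₚ) = 2×10⁻⁴ × 5.8×10⁸ / (1028 × 3960) ≈ 0.028495 m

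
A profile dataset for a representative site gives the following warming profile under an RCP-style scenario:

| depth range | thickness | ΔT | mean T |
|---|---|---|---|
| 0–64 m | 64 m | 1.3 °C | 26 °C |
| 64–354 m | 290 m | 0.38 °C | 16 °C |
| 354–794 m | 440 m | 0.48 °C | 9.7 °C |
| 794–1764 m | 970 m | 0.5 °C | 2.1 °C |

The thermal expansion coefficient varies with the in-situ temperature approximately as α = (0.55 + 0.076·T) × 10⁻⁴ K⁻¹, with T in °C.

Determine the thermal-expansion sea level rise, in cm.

Δh ≈ 10.2 cm

Layer 1: α = (0.55 + 0.076×26)×10⁻⁴ = 2.526×10⁻⁴ K⁻¹
Layer 2: α = (0.55 + 0.076×16)×10⁻⁴ = 1.766×10⁻⁴ K⁻¹
Layer 3: α = (0.55 + 0.076×9.7)×10⁻⁴ = 1.2872×10⁻⁴ K⁻¹
Layer 4: α = (0.55 + 0.076×2.1)×10⁻⁴ = 0.7096×10⁻⁴ K⁻¹
1.3 × 2.526×10⁻⁴ × 64 = 0.02101632 m
Layer 2: 1.766×10⁻⁴ × 290 × 0.38 = 0.01946132 m
354–794 m: 0.48 × 440 × 1.2872×10⁻⁴ = 0.027185664 m
Layer 4: 0.7096×10⁻⁴ × 0.5 × 970 = 0.0344156 m
Δh = 0.02101632 + 0.01946132 + 0.027185664 + 0.0344156 = 0.102078904 m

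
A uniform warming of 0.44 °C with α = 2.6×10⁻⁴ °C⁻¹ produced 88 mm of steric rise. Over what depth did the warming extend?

H ≈ 769 m

H = Δh/(αΔT) = 0.088 / (2.6×10⁻⁴ × 0.44) ≈ 769.2 m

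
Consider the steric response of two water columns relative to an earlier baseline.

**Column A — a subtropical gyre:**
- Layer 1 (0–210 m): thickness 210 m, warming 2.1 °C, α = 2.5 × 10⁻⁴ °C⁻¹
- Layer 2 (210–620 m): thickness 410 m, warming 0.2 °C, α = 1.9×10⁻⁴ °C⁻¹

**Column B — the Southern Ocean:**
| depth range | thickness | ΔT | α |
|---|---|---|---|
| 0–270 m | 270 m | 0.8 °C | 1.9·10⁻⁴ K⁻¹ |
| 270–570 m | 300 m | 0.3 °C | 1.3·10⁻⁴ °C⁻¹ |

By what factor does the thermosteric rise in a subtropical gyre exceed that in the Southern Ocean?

A 0–210 m: 2.1 × 2.5×10⁻⁴ × 210 = 0.11025 m
A Layer 2: 1.9×10⁻⁴ × 0.2 × 410 = 0.01558 m
A total: 0.12583 m
B 0.8 × 1.9×10⁻⁴ × 270 = 0.04104 m
B 300 × 0.3 × 1.3×10⁻⁴ = 0.01170 m
B total: 0.05274 m
Ratio: 0.12583 / 0.05274 ≈ 2.386

2.39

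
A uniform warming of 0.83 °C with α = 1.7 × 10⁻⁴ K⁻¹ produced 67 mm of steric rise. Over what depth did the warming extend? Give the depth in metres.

H = Δh/(αΔT) = 0.067 / (1.7×10⁻⁴ × 0.83) ≈ 474.8 m

470 m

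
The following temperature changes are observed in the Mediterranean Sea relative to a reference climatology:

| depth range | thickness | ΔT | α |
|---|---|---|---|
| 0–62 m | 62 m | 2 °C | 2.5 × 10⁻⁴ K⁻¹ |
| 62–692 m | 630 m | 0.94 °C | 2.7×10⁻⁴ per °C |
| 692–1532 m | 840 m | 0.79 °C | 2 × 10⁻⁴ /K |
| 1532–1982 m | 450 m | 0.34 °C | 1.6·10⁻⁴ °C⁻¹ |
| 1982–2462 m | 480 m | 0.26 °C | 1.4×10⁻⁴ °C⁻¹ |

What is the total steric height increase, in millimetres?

2 × 62 × 2.5×10⁻⁴ = 0.03100 m
630 × 2.7×10⁻⁴ × 0.94 = 0.159894 m
Layer 3: 840 × 0.79 × 2×10⁻⁴ = 0.13272 m
0.34 × 1.6×10⁻⁴ × 450 = 0.02448 m
Layer 5: 1.4×10⁻⁴ × 480 × 0.26 = 0.017472 m
Δh = 0.03100 + 0.159894 + 0.13272 + 0.02448 + 0.017472 = 0.365566 m

Δh ≈ 366 mm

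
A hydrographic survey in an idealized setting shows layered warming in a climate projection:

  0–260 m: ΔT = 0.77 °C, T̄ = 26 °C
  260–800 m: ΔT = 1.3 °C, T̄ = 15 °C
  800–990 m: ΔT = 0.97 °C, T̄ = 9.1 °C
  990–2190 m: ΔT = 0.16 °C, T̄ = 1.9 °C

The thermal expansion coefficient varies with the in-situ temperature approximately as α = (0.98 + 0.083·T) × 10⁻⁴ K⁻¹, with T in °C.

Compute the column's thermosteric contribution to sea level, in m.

Layer 1: α = (0.98 + 0.083×26)×10⁻⁴ = 3.138×10⁻⁴ K⁻¹
Layer 2: α = (0.98 + 0.083×15)×10⁻⁴ = 2.225×10⁻⁴ K⁻¹
Layer 3: α = (0.98 + 0.083×9.1)×10⁻⁴ = 1.7353×10⁻⁴ K⁻¹
Layer 4: α = (0.98 + 0.083×1.9)×10⁻⁴ = 1.1377×10⁻⁴ K⁻¹
260 × 0.77 × 3.138×10⁻⁴ = 0.06282276 m
2.225×10⁻⁴ × 540 × 1.3 = 0.156195 m
0.97 × 190 × 1.7353×10⁻⁴ = 0.031981579 m
990–2190 m: 1.1377×10⁻⁴ × 0.16 × 1200 = 0.02184384 m
Δh = 0.06282276 + 0.156195 + 0.031981579 + 0.02184384 = 0.272843179 m ≈ 0.27 m

Δh ≈ 0.27 m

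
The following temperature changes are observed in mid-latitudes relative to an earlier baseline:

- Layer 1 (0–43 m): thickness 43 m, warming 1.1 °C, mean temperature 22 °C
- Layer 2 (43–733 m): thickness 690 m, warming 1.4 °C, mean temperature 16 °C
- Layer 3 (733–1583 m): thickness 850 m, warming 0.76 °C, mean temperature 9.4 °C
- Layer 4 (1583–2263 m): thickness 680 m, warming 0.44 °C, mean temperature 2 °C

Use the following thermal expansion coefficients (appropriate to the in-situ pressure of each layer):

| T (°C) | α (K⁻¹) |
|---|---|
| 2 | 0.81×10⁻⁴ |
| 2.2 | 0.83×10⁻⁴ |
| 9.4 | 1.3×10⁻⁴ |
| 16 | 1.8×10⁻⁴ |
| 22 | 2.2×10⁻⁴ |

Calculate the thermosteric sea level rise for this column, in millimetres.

Δh ≈ 293 mm

Layer 1 at 22 °C → α = 2.2×10⁻⁴ K⁻¹
Layer 2 at 16 °C → α = 1.8×10⁻⁴ K⁻¹
Layer 3 at 9.4 °C → α = 1.3×10⁻⁴ K⁻¹
Layer 4 at 2 °C → α = 0.81×10⁻⁴ K⁻¹
1.1 × 43 × 2.2×10⁻⁴ = 0.010406 m
690 × 1.4 × 1.8×10⁻⁴ = 0.17388 m
Layer 3: 850 × 1.3×10⁻⁴ × 0.76 = 0.08398 m
680 × 0.44 × 0.81×10⁻⁴ = 0.0242352 m
Δh = 0.010406 + 0.17388 + 0.08398 + 0.0242352 = 0.2925012 m ≈ 293 mm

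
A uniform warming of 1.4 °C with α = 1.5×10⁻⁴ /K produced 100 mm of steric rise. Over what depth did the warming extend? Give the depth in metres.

about 476 m

H = Δh/(αΔT) = 0.1 / (1.5×10⁻⁴ × 1.4) ≈ 476.2 m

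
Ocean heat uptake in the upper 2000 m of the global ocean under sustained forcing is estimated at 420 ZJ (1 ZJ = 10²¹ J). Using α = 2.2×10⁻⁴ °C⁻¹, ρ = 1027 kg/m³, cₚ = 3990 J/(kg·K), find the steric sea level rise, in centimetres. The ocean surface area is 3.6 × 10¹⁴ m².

Per unit area: Q = 420×10²¹ / (3.6×10¹⁴) ≈ 1.167×10⁹ J/m²
Δh = αQ/(ρcₚ) = 2.2×10⁻⁴ × 1.167×10⁹ / (1027 × 3990) ≈ 0.062654 m

about 6.3 cm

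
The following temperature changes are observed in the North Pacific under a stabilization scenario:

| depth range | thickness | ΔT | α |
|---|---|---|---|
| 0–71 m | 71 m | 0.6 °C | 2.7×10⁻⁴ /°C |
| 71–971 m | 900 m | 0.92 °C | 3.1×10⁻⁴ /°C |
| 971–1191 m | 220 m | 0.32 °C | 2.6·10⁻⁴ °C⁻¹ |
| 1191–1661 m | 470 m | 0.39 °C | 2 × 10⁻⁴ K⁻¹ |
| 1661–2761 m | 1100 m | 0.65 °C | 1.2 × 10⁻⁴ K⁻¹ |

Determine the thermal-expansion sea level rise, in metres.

about 0.409 m

2.7×10⁻⁴ × 0.6 × 71 = 0.011502 m
71–971 m: 0.92 × 900 × 3.1×10⁻⁴ = 0.25668 m
220 × 0.32 × 2.6×10⁻⁴ = 0.018304 m
0.39 × 2×10⁻⁴ × 470 = 0.03666 m
1661–2761 m: 1100 × 0.65 × 1.2×10⁻⁴ = 0.08580 m
Δh = 0.011502 + 0.25668 + 0.018304 + 0.03666 + 0.08580 = 0.408946 m ≈ 0.409 m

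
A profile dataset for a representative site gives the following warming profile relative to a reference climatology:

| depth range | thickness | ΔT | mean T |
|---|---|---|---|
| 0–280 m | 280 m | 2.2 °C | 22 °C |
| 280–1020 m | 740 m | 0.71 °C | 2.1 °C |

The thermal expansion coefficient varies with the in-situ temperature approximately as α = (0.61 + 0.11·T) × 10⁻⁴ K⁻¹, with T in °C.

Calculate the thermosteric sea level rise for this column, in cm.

Layer 1: α = (0.61 + 0.11×22)×10⁻⁴ = 3.03×10⁻⁴ K⁻¹
Layer 2: α = (0.61 + 0.11×2.1)×10⁻⁴ = 0.841×10⁻⁴ K⁻¹
Layer 1: 280 × 2.2 × 3.03×10⁻⁴ = 0.186648 m
740 × 0.841×10⁻⁴ × 0.71 = 0.04418614 m
Δh = 0.186648 + 0.04418614 = 0.23083414 m ≈ 23.1 cm

about 23.1 cm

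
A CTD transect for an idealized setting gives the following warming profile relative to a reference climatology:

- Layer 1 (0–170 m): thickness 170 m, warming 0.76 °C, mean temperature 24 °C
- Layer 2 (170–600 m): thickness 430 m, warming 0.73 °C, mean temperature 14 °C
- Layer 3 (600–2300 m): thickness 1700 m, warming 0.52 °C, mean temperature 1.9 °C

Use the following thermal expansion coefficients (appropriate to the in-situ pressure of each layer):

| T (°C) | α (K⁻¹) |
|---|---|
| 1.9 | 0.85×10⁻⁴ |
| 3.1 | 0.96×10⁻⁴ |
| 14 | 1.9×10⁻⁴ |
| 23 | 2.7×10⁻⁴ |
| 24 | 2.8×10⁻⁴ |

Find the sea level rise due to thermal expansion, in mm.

Layer 1 at 24 °C → α = 2.8×10⁻⁴ K⁻¹
Layer 2 at 14 °C → α = 1.9×10⁻⁴ K⁻¹
Layer 3 at 1.9 °C → α = 0.85×10⁻⁴ K⁻¹
0–170 m: 0.76 × 2.8×10⁻⁴ × 170 = 0.036176 m
Layer 2: 1.9×10⁻⁴ × 0.73 × 430 = 0.059641 m
Layer 3: 1700 × 0.85×10⁻⁴ × 0.52 = 0.07514 m
Δh = 0.036176 + 0.059641 + 0.07514 = 0.170957 m

about 171 mm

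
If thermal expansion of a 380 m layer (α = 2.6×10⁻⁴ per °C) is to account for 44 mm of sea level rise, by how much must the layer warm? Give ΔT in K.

0.445 K

ΔT = Δh/(αH) = 0.044 / (2.6×10⁻⁴ × 380) ≈ 0.4453 K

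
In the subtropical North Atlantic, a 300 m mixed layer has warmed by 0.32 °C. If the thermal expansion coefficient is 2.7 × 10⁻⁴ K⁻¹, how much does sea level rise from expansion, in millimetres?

about 25.9 mm

Δh = αΔT·H = 2.7×10⁻⁴ × 0.32 × 300 = 0.02592 m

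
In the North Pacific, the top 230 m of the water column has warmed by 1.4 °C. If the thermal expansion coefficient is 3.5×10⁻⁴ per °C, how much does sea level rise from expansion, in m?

Δh = αΔT·H = 3.5×10⁻⁴ × 1.4 × 230 = 0.11270 m

0.113 m of thermosteric rise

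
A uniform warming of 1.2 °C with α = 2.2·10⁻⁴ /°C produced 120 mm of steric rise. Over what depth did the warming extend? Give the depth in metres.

about 450 m

H = Δh/(αΔT) = 0.12 / (2.2×10⁻⁴ × 1.2) ≈ 454.5 m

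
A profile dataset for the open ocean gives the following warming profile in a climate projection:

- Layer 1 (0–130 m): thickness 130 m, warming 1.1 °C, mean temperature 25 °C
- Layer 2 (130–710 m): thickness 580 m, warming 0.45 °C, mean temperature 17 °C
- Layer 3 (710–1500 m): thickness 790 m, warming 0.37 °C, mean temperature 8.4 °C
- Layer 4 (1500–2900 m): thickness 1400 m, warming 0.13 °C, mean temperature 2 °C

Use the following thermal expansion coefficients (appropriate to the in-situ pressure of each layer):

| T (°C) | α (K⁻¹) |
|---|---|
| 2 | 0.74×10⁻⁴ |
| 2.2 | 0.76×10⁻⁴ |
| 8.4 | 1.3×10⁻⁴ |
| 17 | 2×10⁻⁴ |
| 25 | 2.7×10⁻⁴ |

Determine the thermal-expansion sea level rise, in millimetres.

Layer 1 at 25 °C → α = 2.7×10⁻⁴ K⁻¹
Layer 2 at 17 °C → α = 2×10⁻⁴ K⁻¹
Layer 3 at 8.4 °C → α = 1.3×10⁻⁴ K⁻¹
Layer 4 at 2 °C → α = 0.74×10⁻⁴ K⁻¹
0–130 m: 130 × 2.7×10⁻⁴ × 1.1 = 0.03861 m
130–710 m: 2×10⁻⁴ × 0.45 × 580 = 0.05220 m
1.3×10⁻⁴ × 0.37 × 790 = 0.037999 m
1400 × 0.13 × 0.74×10⁻⁴ = 0.013468 m
Δh = 0.03861 + 0.05220 + 0.037999 + 0.013468 = 0.142277 m ≈ 142 mm

142 mm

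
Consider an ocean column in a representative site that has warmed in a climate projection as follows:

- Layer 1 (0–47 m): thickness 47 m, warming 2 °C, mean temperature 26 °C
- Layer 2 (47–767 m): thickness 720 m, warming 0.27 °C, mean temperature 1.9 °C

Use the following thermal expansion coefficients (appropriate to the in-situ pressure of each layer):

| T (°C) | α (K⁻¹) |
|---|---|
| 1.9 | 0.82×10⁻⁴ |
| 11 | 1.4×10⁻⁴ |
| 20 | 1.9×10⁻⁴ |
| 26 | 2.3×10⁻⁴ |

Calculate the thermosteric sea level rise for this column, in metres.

0.0376 m

Layer 1 at 26 °C → α = 2.3×10⁻⁴ K⁻¹
Layer 2 at 1.9 °C → α = 0.82×10⁻⁴ K⁻¹
0–47 m: 2 × 47 × 2.3×10⁻⁴ = 0.02162 m
47–767 m: 0.27 × 720 × 0.82×10⁻⁴ = 0.0159408 m
Δh = 0.02162 + 0.0159408 = 0.0375608 m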